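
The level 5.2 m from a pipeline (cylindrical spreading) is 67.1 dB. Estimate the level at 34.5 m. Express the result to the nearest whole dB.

59 dB

For a line source, L₂ = L₁ − 10·log₁₀(r₂/r₁).
L₂ = 67.1 − 10·log₁₀(34.5/5.2) = 67.1 − 8.218 = 58.88 dB.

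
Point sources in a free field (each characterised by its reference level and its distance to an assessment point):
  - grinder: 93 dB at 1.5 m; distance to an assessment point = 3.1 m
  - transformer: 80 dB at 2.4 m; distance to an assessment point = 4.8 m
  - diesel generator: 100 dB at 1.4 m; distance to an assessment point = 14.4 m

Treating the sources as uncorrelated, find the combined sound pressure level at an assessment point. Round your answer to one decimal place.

Propagate each source to the receiver with L = L_ref − 20·log₁₀(r/r_ref), then add intensities.
grinder: 93 − 20·log₁₀(3.1/1.5) = 93 − 6.31 = 86.69 dB.
transformer: 80 − 20·log₁₀(4.8/2.4) = 80 − 6.02 = 73.98 dB.
diesel generator: 100 − 20·log₁₀(14.4/1.4) = 100 − 20.24 = 79.76 dB.
Σ 10^(L/10) = 5.867e+08 → L_total = 10·log₁₀(5.867e+08) = 87.68 dB.

87.7 dB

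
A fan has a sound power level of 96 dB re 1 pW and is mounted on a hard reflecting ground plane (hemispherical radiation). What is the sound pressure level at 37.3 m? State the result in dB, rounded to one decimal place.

Free-field hemispherical radiation: L_p = L_w − 10·log₁₀(2π·r²), r = 37.3 m.
2π·r² = 8742 m², 10·log₁₀ of that is 39.416 dB.
L_p = 96 − 39.416 = 56.58 dB.

56.6 dB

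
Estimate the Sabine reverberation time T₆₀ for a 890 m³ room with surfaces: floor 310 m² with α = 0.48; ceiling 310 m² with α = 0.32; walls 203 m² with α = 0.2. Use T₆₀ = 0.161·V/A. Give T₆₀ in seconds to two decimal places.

Total absorption A = 310·0.48 + 310·0.32 + 203·0.2 = 288.60 m² sabins.
T₆₀ = 0.161 × 890 / 288.60 = 0.497 s.

0.50 s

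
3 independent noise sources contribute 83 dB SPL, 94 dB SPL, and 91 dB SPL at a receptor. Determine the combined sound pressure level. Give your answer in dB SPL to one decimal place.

Incoherent sources combine by intensity addition: L_total = 10·log₁₀(Σ 10^(L_i/10)).
Σ 10^(L/10) = 10^(83/10) + 10^(94/10) + 10^(91/10) = 3.970e+09.
L_total = 10·log₁₀(3.970e+09) = 95.99 dB SPL.

96.0 dB SPL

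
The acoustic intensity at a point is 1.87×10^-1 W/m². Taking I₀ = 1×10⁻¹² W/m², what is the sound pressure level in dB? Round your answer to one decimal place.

112.7 dB

L = 10·log₁₀(I/I₀) = 10·log₁₀(1.87×10^-1/10⁻¹²) = 10·log₁₀(1.87×10^11).
L = 10·(0.2718 + 11) = 112.72 dB.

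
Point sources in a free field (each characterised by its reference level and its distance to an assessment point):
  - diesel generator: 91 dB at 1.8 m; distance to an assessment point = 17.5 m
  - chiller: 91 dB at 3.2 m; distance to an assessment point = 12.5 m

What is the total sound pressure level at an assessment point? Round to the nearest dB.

First find each source's level at the receiver (point-source: −20·log₁₀(r/r_ref)), then combine on an intensity basis.
diesel generator: 91 − 20·log₁₀(17.5/1.8) = 91 − 19.76 = 71.24 dB.
chiller: 91 − 20·log₁₀(12.5/3.2) = 91 − 11.84 = 79.16 dB.
Σ 10^(L/10) = 9.582e+07 → L_total = 10·log₁₀(9.582e+07) = 79.81 dB.

80 dB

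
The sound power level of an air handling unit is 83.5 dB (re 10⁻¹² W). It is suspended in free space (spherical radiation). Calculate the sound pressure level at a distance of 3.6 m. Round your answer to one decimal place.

61.4 dB

The power spreads over a sphere of area 4π·r², so L_p = L_w − 10·log₁₀(4π·r²).
4π·r² = 162.9 m², 10·log₁₀ of that is 22.118 dB.
L_p = 83.5 − 22.118 = 61.38 dB.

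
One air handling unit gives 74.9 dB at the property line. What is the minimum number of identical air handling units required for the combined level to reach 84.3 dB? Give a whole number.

Need L₁ + 10·log₁₀ N ≥ 84.3, i.e. log₁₀ N ≥ 0.94.
N ≥ 10^(9.4/10) = 8.710, so N = 9.

9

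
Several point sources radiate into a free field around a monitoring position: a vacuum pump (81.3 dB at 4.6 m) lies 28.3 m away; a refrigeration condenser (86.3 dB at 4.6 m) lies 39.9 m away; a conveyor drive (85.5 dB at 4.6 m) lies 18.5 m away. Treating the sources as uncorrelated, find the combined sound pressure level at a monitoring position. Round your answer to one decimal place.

Propagate each source to the receiver with L = L_ref − 20·log₁₀(r/r_ref), then add intensities.
vacuum pump: 81.3 − 20·log₁₀(28.3/4.6) = 81.3 − 15.78 = 65.52 dB.
refrigeration condenser: 86.3 − 20·log₁₀(39.9/4.6) = 86.3 − 18.76 = 67.54 dB.
conveyor drive: 85.5 − 20·log₁₀(18.5/4.6) = 85.5 − 12.09 = 73.41 dB.
Σ 10^(L/10) = 3.117e+07 → L_total = 10·log₁₀(3.117e+07) = 74.94 dB.

74.9 dB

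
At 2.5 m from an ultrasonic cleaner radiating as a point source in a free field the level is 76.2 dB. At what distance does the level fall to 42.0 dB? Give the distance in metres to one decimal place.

128.2 m

Point-source spreading drops the level by 20·log₁₀(r₂/r₁); inverting, r₂/r₁ = 10^(ΔL/20).
r₂ = 2.5·10^((76.2−42.0)/20) = 2.5·10^(34.2/20) = 128.22 m.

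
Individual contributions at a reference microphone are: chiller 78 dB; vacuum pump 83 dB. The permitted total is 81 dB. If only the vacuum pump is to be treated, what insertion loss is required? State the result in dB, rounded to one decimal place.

5.0 dB

Fixed contribution from the other source: Σ 10^(L/10) = 10^(78/10) = 6.310e+07 (78.00 dB).
The limit corresponds to 10^(81/10) = 1.259e+08; subtracting the fixed part leaves 6.280e+07 for the vacuum pump, i.e. 77.98 dB.
Required insertion loss = 83 − 77.98 = 5.02 dB.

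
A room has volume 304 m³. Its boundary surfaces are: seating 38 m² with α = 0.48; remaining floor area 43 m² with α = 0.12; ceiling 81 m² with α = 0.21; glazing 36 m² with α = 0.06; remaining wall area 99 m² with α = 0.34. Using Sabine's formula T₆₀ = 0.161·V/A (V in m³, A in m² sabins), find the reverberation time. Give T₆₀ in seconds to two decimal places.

0.64 s

Total absorption A = 38·0.48 + 43·0.12 + 81·0.21 + 36·0.06 + 99·0.34 = 76.23 m² sabins.
T₆₀ = 0.161·V/A = 0.161·304/76.23 = 0.642 s.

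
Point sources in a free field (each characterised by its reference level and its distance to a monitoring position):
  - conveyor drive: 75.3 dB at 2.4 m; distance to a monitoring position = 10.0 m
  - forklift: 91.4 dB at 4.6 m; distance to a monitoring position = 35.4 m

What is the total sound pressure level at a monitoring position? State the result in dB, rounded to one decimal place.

74.0 dB

Propagate each source to the receiver with L = L_ref − 20·log₁₀(r/r_ref), then add intensities.
conveyor drive: 75.3 − 20·log₁₀(10.0/2.4) = 75.3 − 12.40 = 62.90 dB.
forklift: 91.4 − 20·log₁₀(35.4/4.6) = 91.4 − 17.72 = 73.68 dB.
Σ 10^(L/10) = 2.526e+07 → L_total = 10·log₁₀(2.526e+07) = 74.02 dB.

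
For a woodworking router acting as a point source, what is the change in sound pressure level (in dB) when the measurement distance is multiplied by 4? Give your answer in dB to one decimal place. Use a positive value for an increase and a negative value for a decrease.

Point-source spreading: ΔL = −20·log₁₀(r₂/r₁).
ΔL = −20·log₁₀(4) = -12.04 dB.

-12.0 dB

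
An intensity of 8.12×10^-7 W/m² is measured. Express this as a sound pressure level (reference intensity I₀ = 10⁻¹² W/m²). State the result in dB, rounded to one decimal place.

Dividing by I₀ shifts the exponent by 12: I/I₀ = 8.12×10^5.
L = 10·(0.9096 + 5) = 59.10 dB.

59.1 dB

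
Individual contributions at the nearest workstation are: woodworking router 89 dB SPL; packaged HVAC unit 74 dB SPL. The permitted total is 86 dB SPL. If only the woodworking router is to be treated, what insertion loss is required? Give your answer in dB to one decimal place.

Everything except the woodworking router sums to 10^(74/10) = 2.512e+07 in linear terms, 74.00 dB SPL.
To meet 86 dB SPL overall, the treated woodworking router may contribute at most 10^(86/10) − 2.512e+07 = 3.730e+08, i.e. 85.72 dB SPL.
So the woodworking router must be reduced from 89 to 85.72 dB SPL: IL = 3.28 dB.

3.3 dB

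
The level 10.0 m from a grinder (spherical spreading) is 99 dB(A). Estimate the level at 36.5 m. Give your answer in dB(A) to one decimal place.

For a point source, L₂ = L₁ − 20·log₁₀(r₂/r₁).
L₂ = 99 − 20·log₁₀(36.5/10.0) = 99 − 11.246 = 87.75 dB(A).

87.8 dB(A)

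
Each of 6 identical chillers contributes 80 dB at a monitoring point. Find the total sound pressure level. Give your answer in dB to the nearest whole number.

N identical incoherent sources raise the level by 10·log₁₀ N.
L_total = 80 + 10·log₁₀(6) = 80 + 7.782 = 87.78 dB.

88 dB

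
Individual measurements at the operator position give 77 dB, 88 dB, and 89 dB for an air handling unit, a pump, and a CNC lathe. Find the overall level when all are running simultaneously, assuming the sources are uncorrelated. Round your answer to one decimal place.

Incoherent sources combine by intensity addition: L_total = 10·log₁₀(Σ 10^(L_i/10)).
Σ 10^(L/10) = 10^(77/10) + 10^(88/10) + 10^(89/10) = 1.475e+09.
L_total = 10·log₁₀(1.475e+09) = 91.69 dB.

91.7 dB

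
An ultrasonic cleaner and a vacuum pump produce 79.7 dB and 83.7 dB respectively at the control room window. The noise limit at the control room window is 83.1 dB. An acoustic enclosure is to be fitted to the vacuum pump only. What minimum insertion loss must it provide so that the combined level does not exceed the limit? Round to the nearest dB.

3 dB

The untreated sources together contribute 10^(79.7/10) = 9.333e+07, i.e. 79.70 dB.
The limit corresponds to 10^(83.1/10) = 2.042e+08; subtracting the fixed part leaves 1.108e+08 for the vacuum pump, i.e. 80.45 dB.
Required insertion loss = 83.7 − 80.45 = 3.25 dB.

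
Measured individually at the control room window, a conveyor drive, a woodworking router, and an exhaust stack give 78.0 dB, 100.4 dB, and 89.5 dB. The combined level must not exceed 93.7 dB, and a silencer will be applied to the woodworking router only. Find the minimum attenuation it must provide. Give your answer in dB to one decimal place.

9.0 dB

Everything except the woodworking router sums to 10^(78.0/10) + 10^(89.5/10) = 9.543e+08 in linear terms, 89.80 dB.
The limit corresponds to 10^(93.7/10) = 2.344e+09; subtracting the fixed part leaves 1.390e+09 for the woodworking router, i.e. 91.43 dB.
So the woodworking router must be reduced from 100.4 to 91.43 dB: IL = 8.97 dB.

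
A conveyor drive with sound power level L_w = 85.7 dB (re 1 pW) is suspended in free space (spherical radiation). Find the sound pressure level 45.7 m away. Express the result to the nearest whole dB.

L_p = L_w − 10·log₁₀(4π·r²) with r = 45.7 m.
4π·r² = 2.624e+04 m², 10·log₁₀ of that is 44.190 dB.
L_p = 85.7 − 44.190 = 41.51 dB.

42 dB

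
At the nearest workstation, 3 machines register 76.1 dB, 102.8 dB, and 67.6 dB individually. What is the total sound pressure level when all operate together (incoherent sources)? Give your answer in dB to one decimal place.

102.8 dB

Incoherent sources combine by intensity addition: L_total = 10·log₁₀(Σ 10^(L_i/10)).
Σ 10^(L/10) = 10^(76.1/10) + 10^(102.8/10) + 10^(67.6/10) = 1.910e+10.
L_total = 10·log₁₀(1.910e+10) = 102.81 dB.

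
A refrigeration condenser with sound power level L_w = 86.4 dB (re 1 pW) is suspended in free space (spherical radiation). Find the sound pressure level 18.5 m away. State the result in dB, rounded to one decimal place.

50.1 dB

The power spreads over a sphere of area 4π·r², so L_p = L_w − 10·log₁₀(4π·r²).
4π·r² = 4301 m², 10·log₁₀ of that is 36.336 dB.
L_p = 86.4 − 36.336 = 50.06 dB.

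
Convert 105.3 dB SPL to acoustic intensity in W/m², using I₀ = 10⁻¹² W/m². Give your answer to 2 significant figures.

0.034 W/m²

L = 10·log₁₀(I/I₀) ⇒ I = I₀·10^(L/10) = 10⁻¹² × 10^10.53.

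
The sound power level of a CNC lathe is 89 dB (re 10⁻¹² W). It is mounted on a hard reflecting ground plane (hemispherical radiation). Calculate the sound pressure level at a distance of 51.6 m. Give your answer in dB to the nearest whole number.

47 dB

Free-field hemispherical radiation: L_p = L_w − 10·log₁₀(2π·r²), r = 51.6 m.
2π·r² = 1.673e+04 m², 10·log₁₀ of that is 42.235 dB.
L_p = 89 − 42.235 = 46.77 dB.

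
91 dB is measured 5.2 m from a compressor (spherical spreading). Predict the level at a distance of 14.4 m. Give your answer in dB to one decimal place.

82.2 dB

Spherical spreading from a point source gives a 20·log₁₀(r₂/r₁) drop.
L₂ = 91 − 20·log₁₀(14.4/5.2) = 91 − 8.847 = 82.15 dB.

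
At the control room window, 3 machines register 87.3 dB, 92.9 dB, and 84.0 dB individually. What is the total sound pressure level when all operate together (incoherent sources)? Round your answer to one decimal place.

94.4 dB

Incoherent sources combine by intensity addition: L_total = 10·log₁₀(Σ 10^(L_i/10)).
Σ 10^(L/10) = 10^(87.3/10) + 10^(92.9/10) + 10^(84.0/10) = 2.738e+09.
L_total = 10·log₁₀(2.738e+09) = 94.37 dB.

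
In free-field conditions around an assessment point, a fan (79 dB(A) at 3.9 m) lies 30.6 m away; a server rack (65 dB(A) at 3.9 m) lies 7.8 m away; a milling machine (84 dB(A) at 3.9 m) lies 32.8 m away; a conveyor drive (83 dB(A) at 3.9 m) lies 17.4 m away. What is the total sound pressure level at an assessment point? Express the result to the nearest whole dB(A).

Propagate each source to the receiver with L = L_ref − 20·log₁₀(r/r_ref), then add intensities.
fan: 79 − 20·log₁₀(30.6/3.9) = 79 − 17.89 = 61.11 dB(A).
server rack: 65 − 20·log₁₀(7.8/3.9) = 65 − 6.02 = 58.98 dB(A).
milling machine: 84 − 20·log₁₀(32.8/3.9) = 84 − 18.50 = 65.50 dB(A).
conveyor drive: 83 − 20·log₁₀(17.4/3.9) = 83 − 12.99 = 70.01 dB(A).
Σ 10^(L/10) = 1.566e+07 → L_total = 10·log₁₀(1.566e+07) = 71.95 dB(A).

72 dB(A)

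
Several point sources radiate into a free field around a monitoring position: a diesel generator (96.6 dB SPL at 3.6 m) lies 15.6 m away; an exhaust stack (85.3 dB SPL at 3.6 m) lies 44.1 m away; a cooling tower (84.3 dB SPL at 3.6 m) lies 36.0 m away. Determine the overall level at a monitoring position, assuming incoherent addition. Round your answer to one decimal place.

First find each source's level at the receiver (point-source: −20·log₁₀(r/r_ref)), then combine on an intensity basis.
diesel generator: 96.6 − 20·log₁₀(15.6/3.6) = 96.6 − 12.74 = 83.86 dB SPL.
exhaust stack: 85.3 − 20·log₁₀(44.1/3.6) = 85.3 − 21.76 = 63.54 dB SPL.
cooling tower: 84.3 − 20·log₁₀(36.0/3.6) = 84.3 − 20.00 = 64.30 dB SPL.
Σ 10^(L/10) = 2.484e+08 → L_total = 10·log₁₀(2.484e+08) = 83.95 dB SPL.

84.0 dB SPL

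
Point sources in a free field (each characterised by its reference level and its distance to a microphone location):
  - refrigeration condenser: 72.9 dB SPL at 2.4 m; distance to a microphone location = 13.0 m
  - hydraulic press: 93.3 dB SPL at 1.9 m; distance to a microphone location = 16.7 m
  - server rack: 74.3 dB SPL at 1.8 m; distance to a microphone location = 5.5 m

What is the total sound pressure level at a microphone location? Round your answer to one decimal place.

74.9 dB SPL

Apply inverse-square spreading to bring every level to the receiver, then sum 10^(L/10).
refrigeration condenser: 72.9 − 20·log₁₀(13.0/2.4) = 72.9 − 14.67 = 58.23 dB SPL.
hydraulic press: 93.3 − 20·log₁₀(16.7/1.9) = 93.3 − 18.88 = 74.42 dB SPL.
server rack: 74.3 − 20·log₁₀(5.5/1.8) = 74.3 − 9.70 = 64.60 dB SPL.
Σ 10^(L/10) = 3.122e+07 → L_total = 10·log₁₀(3.122e+07) = 74.94 dB SPL.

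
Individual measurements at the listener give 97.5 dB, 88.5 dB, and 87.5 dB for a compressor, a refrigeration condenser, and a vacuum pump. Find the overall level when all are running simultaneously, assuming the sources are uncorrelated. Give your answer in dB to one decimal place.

98.4 dB

For uncorrelated sources the intensities add, so convert each level to linear form, sum, and take 10·log₁₀ of the total.
Σ 10^(L/10) = 10^(97.5/10) + 10^(88.5/10) + 10^(87.5/10) = 6.894e+09.
L_total = 10·log₁₀(6.894e+09) = 98.38 dB.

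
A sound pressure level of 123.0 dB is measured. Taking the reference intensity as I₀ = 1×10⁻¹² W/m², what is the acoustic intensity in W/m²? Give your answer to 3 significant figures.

2.00 W/m²

L = 10·log₁₀(I/I₀) ⇒ I = I₀·10^(L/10) = 10⁻¹² × 10^12.30.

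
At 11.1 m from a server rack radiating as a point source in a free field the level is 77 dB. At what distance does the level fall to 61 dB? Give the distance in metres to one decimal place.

Point-source spreading drops the level by 20·log₁₀(r₂/r₁); inverting, r₂/r₁ = 10^(ΔL/20).
r₂ = 11.1·10^((77−61)/20) = 11.1·10^(16.0/20) = 70.04 m.

70.0 m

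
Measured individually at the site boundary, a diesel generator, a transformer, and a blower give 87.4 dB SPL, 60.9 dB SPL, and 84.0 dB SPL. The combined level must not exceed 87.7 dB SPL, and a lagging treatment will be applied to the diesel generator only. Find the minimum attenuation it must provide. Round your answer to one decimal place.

Everything except the diesel generator sums to 10^(60.9/10) + 10^(84.0/10) = 2.524e+08 in linear terms, 84.02 dB SPL.
To meet 87.7 dB SPL overall, the treated diesel generator may contribute at most 10^(87.7/10) − 2.524e+08 = 3.364e+08, i.e. 85.27 dB SPL.
Required insertion loss = 87.4 − 85.27 = 2.13 dB.

2.1 dB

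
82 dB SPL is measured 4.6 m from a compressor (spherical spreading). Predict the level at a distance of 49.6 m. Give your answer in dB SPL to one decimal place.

61.3 dB SPL

Point-source attenuation: ΔL = 20·log₁₀(r₂/r₁) = 20·log₁₀(49.6/4.6) = 20.654 dB.
L₂ = 82 − 20·log₁₀(49.6/4.6) = 82 − 20.654 = 61.35 dB SPL.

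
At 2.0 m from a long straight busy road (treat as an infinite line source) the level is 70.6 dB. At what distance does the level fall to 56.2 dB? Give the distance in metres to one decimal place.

The 14.4 dB drop corresponds to a distance ratio of 10^(14.4/10) for a line source.
r₂ = 2.0·10^((70.6−56.2)/10) = 2.0·10^(14.4/10) = 55.08 m.

55.1 m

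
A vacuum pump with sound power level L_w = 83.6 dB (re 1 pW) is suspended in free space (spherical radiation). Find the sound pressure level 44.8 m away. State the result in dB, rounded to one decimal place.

39.6 dB

The power spreads over a sphere of area 4π·r², so L_p = L_w − 10·log₁₀(4π·r²).
4π·r² = 2.522e+04 m², 10·log₁₀ of that is 44.018 dB.
L_p = 83.6 − 44.018 = 39.58 dB.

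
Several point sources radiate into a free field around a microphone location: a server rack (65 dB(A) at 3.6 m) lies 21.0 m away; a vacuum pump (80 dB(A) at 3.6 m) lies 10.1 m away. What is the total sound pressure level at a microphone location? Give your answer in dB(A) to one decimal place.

Apply inverse-square spreading to bring every level to the receiver, then sum 10^(L/10).
server rack: 65 − 20·log₁₀(21.0/3.6) = 65 − 15.32 = 49.68 dB(A).
vacuum pump: 80 − 20·log₁₀(10.1/3.6) = 80 − 8.96 = 71.04 dB(A).
Σ 10^(L/10) = 1.280e+07 → L_total = 10·log₁₀(1.280e+07) = 71.07 dB(A).

71.1 dB(A)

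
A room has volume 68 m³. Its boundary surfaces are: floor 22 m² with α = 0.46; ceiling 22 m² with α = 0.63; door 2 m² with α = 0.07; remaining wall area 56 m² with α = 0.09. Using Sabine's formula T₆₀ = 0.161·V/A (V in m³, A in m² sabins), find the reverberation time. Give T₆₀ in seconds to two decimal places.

0.38 s

Summing Sᵢαᵢ: 22·0.46 + 22·0.63 + 2·0.07 + 56·0.09 = 29.16 m².
T₆₀ = 0.161 × 68 / 29.16 = 0.375 s.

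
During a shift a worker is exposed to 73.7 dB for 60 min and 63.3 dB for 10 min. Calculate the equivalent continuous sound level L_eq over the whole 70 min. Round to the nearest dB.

73 dB

Weight each interval's intensity by its duration and average over T = 70 min:
Σ tᵢ·10^(Lᵢ/10) = 60·10^(73.7/10) + 10·10^(63.3/10) = 1.428e+09.
L_eq = 10·log₁₀(1.428e+09/70) = 73.10 dB.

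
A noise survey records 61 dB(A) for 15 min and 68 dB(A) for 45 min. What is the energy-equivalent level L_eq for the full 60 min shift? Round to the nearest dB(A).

67 dB(A)

The energy average is taken in the linear domain: L_eq = 10·log₁₀[(Σ tᵢ·10^(Lᵢ/10))/T], T = 60 min.
Σ tᵢ·10^(Lᵢ/10) = 15·10^(61/10) + 45·10^(68/10) = 3.028e+08.
L_eq = 10·log₁₀(3.028e+08/60) = 67.03 dB(A).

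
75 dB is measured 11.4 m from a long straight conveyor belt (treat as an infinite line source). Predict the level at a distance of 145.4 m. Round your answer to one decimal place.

63.9 dB

Line-source attenuation: ΔL = 10·log₁₀(r₂/r₁) = 10·log₁₀(145.4/11.4) = 11.057 dB.
L₂ = 75 − 10·log₁₀(145.4/11.4) = 75 − 11.057 = 63.94 dB.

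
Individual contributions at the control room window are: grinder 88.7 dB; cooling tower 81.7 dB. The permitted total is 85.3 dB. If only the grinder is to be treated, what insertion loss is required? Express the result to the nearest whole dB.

6 dB

The untreated sources together contribute 10^(81.7/10) = 1.479e+08, i.e. 81.70 dB.
To meet 85.3 dB overall, the treated grinder may contribute at most 10^(85.3/10) − 1.479e+08 = 1.909e+08, i.e. 82.81 dB.
So the grinder must be reduced from 88.7 to 82.81 dB: IL = 5.89 dB.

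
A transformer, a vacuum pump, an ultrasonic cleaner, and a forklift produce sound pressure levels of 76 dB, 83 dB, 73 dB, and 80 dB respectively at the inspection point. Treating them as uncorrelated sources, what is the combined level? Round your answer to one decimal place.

85.6 dB

Incoherent sources combine by intensity addition: L_total = 10·log₁₀(Σ 10^(L_i/10)).
Σ 10^(L/10) = 10^(76/10) + 10^(83/10) + 10^(73/10) + 10^(80/10) = 3.593e+08.
L_total = 10·log₁₀(3.593e+08) = 85.55 dB.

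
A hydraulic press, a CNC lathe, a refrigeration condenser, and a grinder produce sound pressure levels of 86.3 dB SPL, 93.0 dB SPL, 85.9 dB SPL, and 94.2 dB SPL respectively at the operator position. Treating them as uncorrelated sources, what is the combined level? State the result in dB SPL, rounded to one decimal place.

For uncorrelated sources the intensities add, so convert each level to linear form, sum, and take 10·log₁₀ of the total.
Σ 10^(L/10) = 10^(86.3/10) + 10^(93.0/10) + 10^(85.9/10) + 10^(94.2/10) = 5.441e+09.
L_total = 10·log₁₀(5.441e+09) = 97.36 dB SPL.

97.4 dB SPL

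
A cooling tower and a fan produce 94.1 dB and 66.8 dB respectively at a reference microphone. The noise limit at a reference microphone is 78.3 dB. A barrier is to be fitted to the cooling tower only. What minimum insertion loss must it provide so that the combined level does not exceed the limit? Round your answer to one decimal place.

16.1 dB

Fixed contribution from the other source: Σ 10^(L/10) = 10^(66.8/10) = 4.786e+06 (66.80 dB).
The limit corresponds to 10^(78.3/10) = 6.761e+07; subtracting the fixed part leaves 6.282e+07 for the cooling tower, i.e. 77.98 dB.
Required insertion loss = 94.1 − 77.98 = 16.12 dB.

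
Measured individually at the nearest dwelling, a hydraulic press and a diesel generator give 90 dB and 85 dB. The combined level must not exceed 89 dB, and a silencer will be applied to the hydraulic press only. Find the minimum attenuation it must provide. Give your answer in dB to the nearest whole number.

Everything except the hydraulic press sums to 10^(85/10) = 3.162e+08 in linear terms, 85.00 dB.
The limit corresponds to 10^(89/10) = 7.943e+08; subtracting the fixed part leaves 4.781e+08 for the hydraulic press, i.e. 86.80 dB.
Required insertion loss = 90 − 86.80 = 3.20 dB.

3 dB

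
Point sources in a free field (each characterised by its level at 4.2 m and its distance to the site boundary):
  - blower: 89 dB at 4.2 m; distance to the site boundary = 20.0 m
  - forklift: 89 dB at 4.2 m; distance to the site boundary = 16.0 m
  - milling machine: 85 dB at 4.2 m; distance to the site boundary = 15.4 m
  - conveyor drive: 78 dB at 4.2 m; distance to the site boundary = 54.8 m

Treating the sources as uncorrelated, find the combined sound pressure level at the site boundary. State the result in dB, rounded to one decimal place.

Apply inverse-square spreading to bring every level to the receiver, then sum 10^(L/10).
blower: 89 − 20·log₁₀(20.0/4.2) = 89 − 13.56 = 75.44 dB.
forklift: 89 − 20·log₁₀(16.0/4.2) = 89 − 11.62 = 77.38 dB.
milling machine: 85 − 20·log₁₀(15.4/4.2) = 85 − 11.29 = 73.71 dB.
conveyor drive: 78 − 20·log₁₀(54.8/4.2) = 78 − 22.31 = 55.69 dB.
Σ 10^(L/10) = 1.137e+08 → L_total = 10·log₁₀(1.137e+08) = 80.56 dB.

80.6 dB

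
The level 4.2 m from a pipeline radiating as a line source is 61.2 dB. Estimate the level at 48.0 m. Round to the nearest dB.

51 dB

For a line source, L₂ = L₁ − 10·log₁₀(r₂/r₁).
L₂ = 61.2 − 10·log₁₀(48.0/4.2) = 61.2 − 10.580 = 50.62 dB.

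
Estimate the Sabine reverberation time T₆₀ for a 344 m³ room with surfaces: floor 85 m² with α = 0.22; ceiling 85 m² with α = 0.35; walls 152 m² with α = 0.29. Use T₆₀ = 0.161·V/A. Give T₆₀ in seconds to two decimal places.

0.60 s

A = Σ Sᵢαᵢ = 85·0.22 + 85·0.35 + 152·0.29 = 92.53 m².
T₆₀ = 0.161 × 344 / 92.53 = 0.599 s.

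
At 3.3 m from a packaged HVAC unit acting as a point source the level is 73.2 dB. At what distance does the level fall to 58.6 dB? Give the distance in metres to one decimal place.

The 14.6 dB drop corresponds to a distance ratio of 10^(14.6/20) for a point source.
r₂ = 3.3·10^((73.2−58.6)/20) = 3.3·10^(14.6/20) = 17.72 m.

17.7 m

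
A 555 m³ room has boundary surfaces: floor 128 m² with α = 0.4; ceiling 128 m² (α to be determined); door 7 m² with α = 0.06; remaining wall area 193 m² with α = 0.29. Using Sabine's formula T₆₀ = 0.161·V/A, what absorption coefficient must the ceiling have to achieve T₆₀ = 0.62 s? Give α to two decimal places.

0.29

A = 0.161·V/T₆₀ = 0.161·555/0.62 = 144.12 m² sabins.
Absorption from the other surfaces = 128·0.4 + 7·0.06 + 193·0.29 = 107.59 m², so the ceiling must supply 36.53 m² over 128 m².
α = 36.53/128 = 0.285.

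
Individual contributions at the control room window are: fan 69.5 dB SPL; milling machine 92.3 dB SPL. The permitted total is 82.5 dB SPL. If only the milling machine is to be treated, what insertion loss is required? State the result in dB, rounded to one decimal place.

Fixed contribution from the other source: Σ 10^(L/10) = 10^(69.5/10) = 8.913e+06 (69.50 dB SPL).
To meet 82.5 dB SPL overall, the treated milling machine may contribute at most 10^(82.5/10) − 8.913e+06 = 1.689e+08, i.e. 82.28 dB SPL.
Required insertion loss = 92.3 − 82.28 = 10.02 dB.

10.0 dB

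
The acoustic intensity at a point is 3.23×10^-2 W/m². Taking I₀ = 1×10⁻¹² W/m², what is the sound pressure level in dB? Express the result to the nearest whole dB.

I/I₀ = 3.23×10^-2/10⁻¹² = 3.23×10^10, and L = 10·log₁₀(I/I₀).
L = 10·(0.5092 + 10) = 105.09 dB.

105 dB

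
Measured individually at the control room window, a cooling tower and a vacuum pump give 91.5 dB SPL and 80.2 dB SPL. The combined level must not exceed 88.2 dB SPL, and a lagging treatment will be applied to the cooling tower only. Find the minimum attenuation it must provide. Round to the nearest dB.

4 dB

Everything except the cooling tower sums to 10^(80.2/10) = 1.047e+08 in linear terms, 80.20 dB SPL.
The limit corresponds to 10^(88.2/10) = 6.607e+08; subtracting the fixed part leaves 5.560e+08 for the cooling tower, i.e. 87.45 dB SPL.
Required insertion loss = 91.5 − 87.45 = 4.05 dB.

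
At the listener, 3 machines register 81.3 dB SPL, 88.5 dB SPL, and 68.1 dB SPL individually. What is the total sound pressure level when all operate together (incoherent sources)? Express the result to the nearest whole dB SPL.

For uncorrelated sources the intensities add, so convert each level to linear form, sum, and take 10·log₁₀ of the total.
Σ 10^(L/10) = 10^(81.3/10) + 10^(88.5/10) + 10^(68.1/10) = 8.493e+08.
L_total = 10·log₁₀(8.493e+08) = 89.29 dB SPL.

89 dB SPL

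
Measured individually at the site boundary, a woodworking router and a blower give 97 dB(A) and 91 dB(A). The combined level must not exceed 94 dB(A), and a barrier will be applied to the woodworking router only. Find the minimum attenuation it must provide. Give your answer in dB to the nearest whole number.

Fixed contribution from the other source: Σ 10^(L/10) = 10^(91/10) = 1.259e+09 (91.00 dB(A)).
To meet 94 dB(A) overall, the treated woodworking router may contribute at most 10^(94/10) − 1.259e+09 = 1.253e+09, i.e. 90.98 dB(A).
So the woodworking router must be reduced from 97 to 90.98 dB(A): IL = 6.02 dB.

6 dB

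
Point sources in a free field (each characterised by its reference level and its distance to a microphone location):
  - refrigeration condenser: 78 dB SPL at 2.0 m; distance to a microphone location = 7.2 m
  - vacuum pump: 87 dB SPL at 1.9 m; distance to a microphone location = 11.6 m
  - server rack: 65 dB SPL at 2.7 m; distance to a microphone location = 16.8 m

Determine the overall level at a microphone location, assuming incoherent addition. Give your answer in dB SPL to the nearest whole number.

73 dB SPL

Propagate each source to the receiver with L = L_ref − 20·log₁₀(r/r_ref), then add intensities.
refrigeration condenser: 78 − 20·log₁₀(7.2/2.0) = 78 − 11.13 = 66.87 dB SPL.
vacuum pump: 87 − 20·log₁₀(11.6/1.9) = 87 − 15.71 = 71.29 dB SPL.
server rack: 65 − 20·log₁₀(16.8/2.7) = 65 − 15.88 = 49.12 dB SPL.
Σ 10^(L/10) = 1.840e+07 → L_total = 10·log₁₀(1.840e+07) = 72.65 dB SPL.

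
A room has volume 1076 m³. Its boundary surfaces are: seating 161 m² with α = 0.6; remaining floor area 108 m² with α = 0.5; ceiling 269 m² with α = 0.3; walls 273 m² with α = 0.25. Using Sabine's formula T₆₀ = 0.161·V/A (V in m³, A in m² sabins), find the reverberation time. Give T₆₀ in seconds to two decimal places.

A = Σ Sᵢαᵢ = 161·0.6 + 108·0.5 + 269·0.3 + 273·0.25 = 299.55 m².
T₆₀ = 0.161 × 1076 / 299.55 = 0.578 s.

0.58 s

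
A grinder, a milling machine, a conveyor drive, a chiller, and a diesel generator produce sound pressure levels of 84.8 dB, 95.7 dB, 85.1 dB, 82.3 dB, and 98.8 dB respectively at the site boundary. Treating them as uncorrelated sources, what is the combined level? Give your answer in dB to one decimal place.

100.8 dB

Incoherent sources combine by intensity addition: L_total = 10·log₁₀(Σ 10^(L_i/10)).
Σ 10^(L/10) = 10^(84.8/10) + 10^(95.7/10) + 10^(85.1/10) + 10^(82.3/10) + 10^(98.8/10) = 1.210e+10.
L_total = 10·log₁₀(1.210e+10) = 100.83 dB.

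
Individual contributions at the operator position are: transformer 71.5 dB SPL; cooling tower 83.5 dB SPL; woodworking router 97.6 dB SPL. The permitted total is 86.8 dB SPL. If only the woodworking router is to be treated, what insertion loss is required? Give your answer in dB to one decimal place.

The untreated sources together contribute 10^(71.5/10) + 10^(83.5/10) = 2.380e+08, i.e. 83.77 dB SPL.
The limit corresponds to 10^(86.8/10) = 4.786e+08; subtracting the fixed part leaves 2.406e+08 for the woodworking router, i.e. 83.81 dB SPL.
Required insertion loss = 97.6 − 83.81 = 13.79 dB.

13.8 dB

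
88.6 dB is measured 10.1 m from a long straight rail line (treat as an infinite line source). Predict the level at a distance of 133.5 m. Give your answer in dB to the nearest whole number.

77 dB

For a line source, L₂ = L₁ − 10·log₁₀(r₂/r₁).
L₂ = 88.6 − 10·log₁₀(133.5/10.1) = 88.6 − 11.212 = 77.39 dB.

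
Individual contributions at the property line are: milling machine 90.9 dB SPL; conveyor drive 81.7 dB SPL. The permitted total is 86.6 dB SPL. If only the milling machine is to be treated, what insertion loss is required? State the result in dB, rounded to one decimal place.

6.0 dB

Fixed contribution from the other source: Σ 10^(L/10) = 10^(81.7/10) = 1.479e+08 (81.70 dB SPL).
To meet 86.6 dB SPL overall, the treated milling machine may contribute at most 10^(86.6/10) − 1.479e+08 = 3.092e+08, i.e. 84.90 dB SPL.
So the milling machine must be reduced from 90.9 to 84.90 dB SPL: IL = 6.00 dB.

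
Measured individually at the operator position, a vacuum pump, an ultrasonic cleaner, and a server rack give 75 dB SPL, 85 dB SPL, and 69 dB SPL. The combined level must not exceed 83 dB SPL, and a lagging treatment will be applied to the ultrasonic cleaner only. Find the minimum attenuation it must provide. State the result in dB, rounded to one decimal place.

3.0 dB

Everything except the ultrasonic cleaner sums to 10^(75/10) + 10^(69/10) = 3.957e+07 in linear terms, 75.97 dB SPL.
The limit corresponds to 10^(83/10) = 1.995e+08; subtracting the fixed part leaves 1.600e+08 for the ultrasonic cleaner, i.e. 82.04 dB SPL.
So the ultrasonic cleaner must be reduced from 85 to 82.04 dB SPL: IL = 2.96 dB.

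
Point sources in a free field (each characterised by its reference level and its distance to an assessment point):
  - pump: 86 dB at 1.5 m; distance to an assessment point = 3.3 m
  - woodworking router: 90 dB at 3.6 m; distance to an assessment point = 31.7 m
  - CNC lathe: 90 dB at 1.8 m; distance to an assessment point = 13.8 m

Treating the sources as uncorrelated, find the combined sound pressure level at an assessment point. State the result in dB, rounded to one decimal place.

80.5 dB

First find each source's level at the receiver (point-source: −20·log₁₀(r/r_ref)), then combine on an intensity basis.
pump: 86 − 20·log₁₀(3.3/1.5) = 86 − 6.85 = 79.15 dB.
woodworking router: 90 − 20·log₁₀(31.7/3.6) = 90 − 18.90 = 71.10 dB.
CNC lathe: 90 − 20·log₁₀(13.8/1.8) = 90 − 17.69 = 72.31 dB.
Σ 10^(L/10) = 1.122e+08 → L_total = 10·log₁₀(1.122e+08) = 80.50 dB.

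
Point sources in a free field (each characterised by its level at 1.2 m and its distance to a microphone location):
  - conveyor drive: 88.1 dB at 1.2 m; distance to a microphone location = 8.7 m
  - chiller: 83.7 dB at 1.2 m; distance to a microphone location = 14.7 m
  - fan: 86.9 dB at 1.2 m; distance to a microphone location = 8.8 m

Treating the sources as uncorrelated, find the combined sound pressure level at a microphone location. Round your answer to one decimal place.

73.6 dB

Propagate each source to the receiver with L = L_ref − 20·log₁₀(r/r_ref), then add intensities.
conveyor drive: 88.1 − 20·log₁₀(8.7/1.2) = 88.1 − 17.21 = 70.89 dB.
chiller: 83.7 − 20·log₁₀(14.7/1.2) = 83.7 − 21.76 = 61.94 dB.
fan: 86.9 − 20·log₁₀(8.8/1.2) = 86.9 − 17.31 = 69.59 dB.
Σ 10^(L/10) = 2.295e+07 → L_total = 10·log₁₀(2.295e+07) = 73.61 dB.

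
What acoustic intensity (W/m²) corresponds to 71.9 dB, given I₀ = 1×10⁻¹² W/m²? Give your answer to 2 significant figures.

1.5e-05 W/m²

L = 10·log₁₀(I/I₀) ⇒ I = I₀·10^(L/10) = 10⁻¹² × 10^7.19.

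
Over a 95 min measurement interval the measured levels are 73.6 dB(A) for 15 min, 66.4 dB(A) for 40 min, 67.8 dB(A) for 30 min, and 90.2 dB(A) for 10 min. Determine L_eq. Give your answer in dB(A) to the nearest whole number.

Weight each interval's intensity by its duration and average over T = 95 min:
Σ tᵢ·10^(Lᵢ/10) = 15·10^(73.6/10) + 40·10^(66.4/10) + 30·10^(67.8/10) + 10·10^(90.2/10) = 1.117e+10.
L_eq = 10·log₁₀(1.117e+10/95) = 80.70 dB(A).

81 dB(A)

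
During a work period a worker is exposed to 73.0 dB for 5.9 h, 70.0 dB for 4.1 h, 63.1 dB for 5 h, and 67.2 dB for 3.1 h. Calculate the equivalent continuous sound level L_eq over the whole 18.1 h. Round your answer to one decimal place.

The energy average is taken in the linear domain: L_eq = 10·log₁₀[(Σ tᵢ·10^(Lᵢ/10))/T], T = 18.1 h.
Σ tᵢ·10^(Lᵢ/10) = 5.9·10^(73.0/10) + 4.1·10^(70.0/10) + 5·10^(63.1/10) + 3.1·10^(67.2/10) = 1.852e+08.
L_eq = 10·log₁₀(1.852e+08/18.1) = 70.10 dB.

70.1 dB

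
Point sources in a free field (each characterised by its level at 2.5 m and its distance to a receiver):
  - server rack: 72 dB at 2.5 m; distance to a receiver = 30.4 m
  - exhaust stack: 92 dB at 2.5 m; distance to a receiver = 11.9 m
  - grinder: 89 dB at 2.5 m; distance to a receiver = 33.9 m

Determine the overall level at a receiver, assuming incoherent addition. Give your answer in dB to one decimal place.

78.7 dB

First find each source's level at the receiver (point-source: −20·log₁₀(r/r_ref)), then combine on an intensity basis.
server rack: 72 − 20·log₁₀(30.4/2.5) = 72 − 21.70 = 50.30 dB.
exhaust stack: 92 − 20·log₁₀(11.9/2.5) = 92 − 13.55 = 78.45 dB.
grinder: 89 − 20·log₁₀(33.9/2.5) = 89 − 22.65 = 66.35 dB.
Σ 10^(L/10) = 7.438e+07 → L_total = 10·log₁₀(7.438e+07) = 78.71 dB.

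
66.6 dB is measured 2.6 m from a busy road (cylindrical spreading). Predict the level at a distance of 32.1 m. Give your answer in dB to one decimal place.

55.7 dB

Cylindrical spreading from a line source gives a 10·log₁₀(r₂/r₁) drop.
L₂ = 66.6 − 10·log₁₀(32.1/2.6) = 66.6 − 10.915 = 55.68 dB.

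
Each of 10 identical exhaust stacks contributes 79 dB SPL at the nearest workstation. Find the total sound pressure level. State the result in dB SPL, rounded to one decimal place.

L_total = L₁ + 10·log₁₀ N for N identical incoherent sources.
L_total = 79 + 10·log₁₀(10) = 79 + 10.000 = 89.00 dB SPL.

89.0 dB SPL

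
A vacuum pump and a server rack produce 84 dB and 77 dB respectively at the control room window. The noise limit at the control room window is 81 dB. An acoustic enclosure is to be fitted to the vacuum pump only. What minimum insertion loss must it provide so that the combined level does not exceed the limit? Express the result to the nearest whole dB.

Everything except the vacuum pump sums to 10^(77/10) = 5.012e+07 in linear terms, 77.00 dB.
To meet 81 dB overall, the treated vacuum pump may contribute at most 10^(81/10) − 5.012e+07 = 7.577e+07, i.e. 78.80 dB.
Required insertion loss = 84 − 78.80 = 5.20 dB.

5 dB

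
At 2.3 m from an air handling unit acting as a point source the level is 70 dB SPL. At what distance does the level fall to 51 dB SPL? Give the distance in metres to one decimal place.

20.5 m

For a point source L₁ − L₂ = 20·log₁₀(r₂/r₁), so r₂ = r₁·10^((L₁−L₂)/20).
r₂ = 2.3·10^((70−51)/20) = 2.3·10^(19.0/20) = 20.50 m.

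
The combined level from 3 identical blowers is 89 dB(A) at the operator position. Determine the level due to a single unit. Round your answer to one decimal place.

For N identical incoherent sources L_total = L₁ + 10·log₁₀ N, so L₁ = 89 − 10·log₁₀(3) = 89 − 4.771.

84.2 dB(A)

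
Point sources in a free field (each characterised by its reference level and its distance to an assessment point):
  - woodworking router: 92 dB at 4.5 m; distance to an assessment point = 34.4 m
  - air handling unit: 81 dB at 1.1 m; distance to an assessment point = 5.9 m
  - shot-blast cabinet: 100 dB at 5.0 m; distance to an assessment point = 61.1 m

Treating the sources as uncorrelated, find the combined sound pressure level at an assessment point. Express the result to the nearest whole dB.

80 dB

Propagate each source to the receiver with L = L_ref − 20·log₁₀(r/r_ref), then add intensities.
woodworking router: 92 − 20·log₁₀(34.4/4.5) = 92 − 17.67 = 74.33 dB.
air handling unit: 81 − 20·log₁₀(5.9/1.1) = 81 − 14.59 = 66.41 dB.
shot-blast cabinet: 100 − 20·log₁₀(61.1/5.0) = 100 − 21.74 = 78.26 dB.
Σ 10^(L/10) = 9.846e+07 → L_total = 10·log₁₀(9.846e+07) = 79.93 dB.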